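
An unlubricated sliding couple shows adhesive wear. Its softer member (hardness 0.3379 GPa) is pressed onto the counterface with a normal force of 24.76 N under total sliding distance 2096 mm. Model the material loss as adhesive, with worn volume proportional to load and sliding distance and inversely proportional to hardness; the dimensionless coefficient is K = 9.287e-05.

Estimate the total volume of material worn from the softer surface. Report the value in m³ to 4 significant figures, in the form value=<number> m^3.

Shown intermediates are rounded; the computation runs at full float precision, and a single final rounding to four significant figures.
Convert: Sliding distance L = 2096 mm = 2.096 m.
Convert: Hardness H = 0.3379 GPa = 3.379e+08 Pa.
As SI base values: W = 24.76 N, H = 3.379e+08 Pa, K = 9.287e-05.
Worn volume V = K·W·L/H = 9.287e-05 · 24.76 · 2.096 / 3.379e+08 = 1.426e-11 m³.

value=1.426e-11 m^3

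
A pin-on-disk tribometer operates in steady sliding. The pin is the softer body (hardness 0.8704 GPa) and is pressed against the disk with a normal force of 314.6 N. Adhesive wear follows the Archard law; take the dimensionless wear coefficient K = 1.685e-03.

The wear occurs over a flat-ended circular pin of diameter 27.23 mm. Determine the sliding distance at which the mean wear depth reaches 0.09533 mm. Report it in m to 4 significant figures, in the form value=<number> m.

value=91.15 m

Displayed values are rounded — all working math carries full precision. Rounded just once to 4 significant figures.
Convert: Hardness H = 0.8704 GPa = 8.704e+08 Pa.
Convert: Pin diameter d = 27.23 mm = 0.02723 m. Contact area A = π·d²/4 = π·(0.02723 m)²/4 = 5.824e-04 m².
Convert: Depth limit h_lim = 0.09533 mm = 9.533e-05 m.
Working in SI base units: W = 314.6 N, H = 8.704e+08 Pa, K = 1.685e-03.
Allowed volume V_lim = h_lim·A = 9.533e-05 · 5.824e-04 = 5.552e-08 m³.
Life L = V_lim·H/(K·W) = 5.552e-08 · 8.704e+08 / (1.685e-03 · 314.6) = 91.15 m.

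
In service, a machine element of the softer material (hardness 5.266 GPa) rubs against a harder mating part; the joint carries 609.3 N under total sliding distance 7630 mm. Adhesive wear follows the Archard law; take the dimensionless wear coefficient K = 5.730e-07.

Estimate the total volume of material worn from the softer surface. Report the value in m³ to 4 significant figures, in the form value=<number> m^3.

Every step runs at exact precision — intermediate values are shown rounded; rounded once at the end: four significant figures.
Convert: Total distance L = 7630 mm = 7.630 m.
Convert: Hardness H = 5.266 GPa = 5.266e+09 Pa.
Collected in SI base units: W = 609.3 N, H = 5.266e+09 Pa, K = 5.730e-07.
Worn volume V = K·W·L/H = 5.730e-07 · 609.3 · 7.630 / 5.266e+09 = 5.059e-13 m³.

value=5.059e-13 m^3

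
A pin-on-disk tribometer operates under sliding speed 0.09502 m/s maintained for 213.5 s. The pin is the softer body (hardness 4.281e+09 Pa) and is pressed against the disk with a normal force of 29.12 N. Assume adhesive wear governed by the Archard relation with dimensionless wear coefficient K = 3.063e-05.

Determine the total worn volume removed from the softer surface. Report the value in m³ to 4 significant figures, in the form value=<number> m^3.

value=4.227e-12 m^3

Shown intermediates are rounded, and all working math holds full float precision, and one final rounding: 4 significant figures.
Sliding distance L = v·t = 0.09502 m/s × 213.5 s = 20.29 m.
As SI base values: W = 29.12 N, H = 4.281e+09 Pa, K = 3.063e-05.
Archard volume V = K·W·L/H = 3.063e-05 · 29.12 · 20.29 / 4.281e+09 = 4.227e-12 m³.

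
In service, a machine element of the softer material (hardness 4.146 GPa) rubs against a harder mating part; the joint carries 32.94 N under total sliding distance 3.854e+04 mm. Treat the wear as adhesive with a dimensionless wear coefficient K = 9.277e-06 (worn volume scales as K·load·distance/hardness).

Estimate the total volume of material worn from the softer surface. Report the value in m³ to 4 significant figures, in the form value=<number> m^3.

value=2.841e-12 m^3

All arithmetic keeps exact precision; shown intermediates are rounded. Rounded once at the end: 4 significant figures.
Convert: Path length L = 3.854e+04 mm = 38.54 m.
Convert: Hardness H = 4.146 GPa = 4.146e+09 Pa.
Working in SI base units: W = 32.94 N, H = 4.146e+09 Pa, K = 9.277e-06.
Wear volume V = K·W·L/H = 9.277e-06 · 32.94 · 38.54 / 4.146e+09 = 2.841e-12 m³.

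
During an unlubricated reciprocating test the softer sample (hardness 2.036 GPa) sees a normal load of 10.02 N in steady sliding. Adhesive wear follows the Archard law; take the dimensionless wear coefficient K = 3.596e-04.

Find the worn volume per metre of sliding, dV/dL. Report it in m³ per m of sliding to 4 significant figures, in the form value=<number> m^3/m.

Intermediate values appear rounded; the algebra runs at full float precision; one last rounding to 4 significant digits.
Hardness H = 2.036 GPa = 2.036e+09 Pa.
Restated in SI base units: W = 10.02 N, H = 2.036e+09 Pa, K = 3.596e-04.
Wear rate dV/dL = K·W/H (independent of L): 3.596e-04 · 10.02 / 2.036e+09 = 1.770e-12 m³/m.

value=1.770e-12 m^3/m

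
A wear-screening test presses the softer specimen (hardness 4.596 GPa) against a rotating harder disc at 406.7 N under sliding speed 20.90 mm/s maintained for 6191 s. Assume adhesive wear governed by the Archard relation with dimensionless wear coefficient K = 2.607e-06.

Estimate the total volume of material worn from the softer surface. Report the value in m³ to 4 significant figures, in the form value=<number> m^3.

value=2.985e-11 m^3

All arithmetic carries full precision — intermediates are printed rounded; a single final rounding: 4 significant figures.
Convert: Sliding speed v = 20.90 mm/s = 0.02090 m/s. Total distance L = v·t = 0.02090 m/s × 6191 s = 129.4 m.
Convert: Hardness H = 4.596 GPa = 4.596e+09 Pa.
Expressed in SI base units: W = 406.7 N, H = 4.596e+09 Pa, K = 2.607e-06.
Wear volume V = K·W·L/H = 2.607e-06 · 406.7 · 129.4 / 4.596e+09 = 2.985e-11 m³.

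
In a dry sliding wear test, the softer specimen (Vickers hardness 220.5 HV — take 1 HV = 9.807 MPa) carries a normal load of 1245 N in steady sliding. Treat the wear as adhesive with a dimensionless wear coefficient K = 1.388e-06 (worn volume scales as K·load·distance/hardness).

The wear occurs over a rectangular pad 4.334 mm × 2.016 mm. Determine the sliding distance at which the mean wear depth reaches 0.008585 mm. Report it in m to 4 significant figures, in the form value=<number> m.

Intermediate values are shown rounded; every step maintains exact precision. Rounded once at the end: four significant figures.
Convert: Hardness H = 220.5 HV × 9.807 MPa/HV = 2162 MPa = 2.162e+09 Pa.
Convert: Pad sides 4.334 mm × 2.016 mm = 0.004334 m × 0.002016 m. Contact area A = 0.004334 m × 0.002016 m = 8.737e-06 m².
Convert: Depth limit h_lim = 0.008585 mm = 8.585e-06 m.
Collected in SI base units: W = 1245 N, H = 2.162e+09 Pa, K = 1.388e-06.
Wearable volume V_lim = h_lim·A = 8.585e-06 · 8.737e-06 = 7.501e-11 m³.
So the life L = V_lim·H/(K·W) = 7.501e-11 · 2.162e+09 / (1.388e-06 · 1245) = 93.87 m.

value=93.87 m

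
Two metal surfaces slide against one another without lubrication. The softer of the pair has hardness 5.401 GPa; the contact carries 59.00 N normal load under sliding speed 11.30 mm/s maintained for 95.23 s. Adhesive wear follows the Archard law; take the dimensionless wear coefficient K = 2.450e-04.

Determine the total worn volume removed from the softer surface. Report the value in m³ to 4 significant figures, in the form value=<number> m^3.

All working math keeps exact precision. Intermediates appear rounded — one last rounding: 4 significant digits.
Sliding speed v = 11.30 mm/s = 0.01130 m/s. Distance L = v·t = 0.01130 m/s × 95.23 s = 1.076 m.
Hardness H = 5.401 GPa = 5.401e+09 Pa.
Collected in SI base units: W = 59.00 N, H = 5.401e+09 Pa, K = 2.450e-04.
Wear volume V = K·W·L/H = 2.450e-04 · 59.00 · 1.076 / 5.401e+09 = 2.880e-12 m³.

value=2.880e-12 m^3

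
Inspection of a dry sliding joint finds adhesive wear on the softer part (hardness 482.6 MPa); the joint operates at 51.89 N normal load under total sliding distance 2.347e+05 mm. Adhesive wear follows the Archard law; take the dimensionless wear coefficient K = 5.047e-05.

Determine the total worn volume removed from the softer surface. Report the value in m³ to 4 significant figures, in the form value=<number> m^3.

value=1.274e-09 m^3

Intermediates appear rounded, and the computation holds full float precision; a lone final rounding: four significant digits.
Convert: Total distance L = 2.347e+05 mm = 234.7 m.
Convert: Hardness H = 482.6 MPa = 4.826e+08 Pa.
Expressed in SI base units: W = 51.89 N, H = 4.826e+08 Pa, K = 5.047e-05.
Archard relation: V = K·W·L/H = 5.047e-05 · 51.89 · 234.7 / 4.826e+08 = 1.274e-09 m³.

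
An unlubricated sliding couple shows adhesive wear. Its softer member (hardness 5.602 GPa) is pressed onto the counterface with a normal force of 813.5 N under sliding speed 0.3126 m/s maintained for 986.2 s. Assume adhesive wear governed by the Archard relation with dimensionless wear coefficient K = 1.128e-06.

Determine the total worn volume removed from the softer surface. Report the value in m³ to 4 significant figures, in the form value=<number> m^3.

value=5.050e-11 m^3

All arithmetic carries full precision. Intermediate values are printed rounded. Rounded just once, at four significant digits.
Distance covered L = v·t = 0.3126 m/s × 986.2 s = 308.3 m.
Hardness H = 5.602 GPa = 5.602e+09 Pa.
In SI base units: W = 813.5 N, H = 5.602e+09 Pa, K = 1.128e-06.
The Archard volume V = K·W·L/H = 1.128e-06 · 813.5 · 308.3 / 5.602e+09 = 5.050e-11 m³.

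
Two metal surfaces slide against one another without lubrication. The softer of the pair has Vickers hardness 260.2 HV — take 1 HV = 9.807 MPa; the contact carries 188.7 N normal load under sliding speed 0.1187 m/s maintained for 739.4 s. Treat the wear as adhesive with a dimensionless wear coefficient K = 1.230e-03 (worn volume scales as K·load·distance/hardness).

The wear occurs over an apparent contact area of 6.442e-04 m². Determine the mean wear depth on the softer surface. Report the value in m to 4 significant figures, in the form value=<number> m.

value=1.239e-05 m

Intermediate values are shown rounded — the computation maintains full float precision. Rounded just once: 4 significant figures.
Path length L = v·t = 0.1187 m/s × 739.4 s = 87.77 m.
Hardness H = 260.2 HV × 9.807 MPa/HV = 2552 MPa = 2.552e+09 Pa.
In SI base units, W = 188.7 N, H = 2.552e+09 Pa, K = 1.230e-03.
Wear volume V = K·W·L/H = 1.230e-03 · 188.7 · 87.77 / 2.552e+09 = 7.983e-09 m³.
Mean wear depth h = V/A = 7.983e-09 / 6.442e-04 = 1.239e-05 m.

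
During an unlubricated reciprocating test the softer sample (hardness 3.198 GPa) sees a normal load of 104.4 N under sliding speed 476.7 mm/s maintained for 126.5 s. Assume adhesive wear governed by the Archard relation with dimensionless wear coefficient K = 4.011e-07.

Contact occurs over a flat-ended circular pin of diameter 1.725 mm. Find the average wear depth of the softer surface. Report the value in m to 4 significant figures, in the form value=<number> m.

Intermediate values are displayed rounded; all working math holds full precision, and rounded just once, at four significant figures.
Convert: Sliding speed v = 476.7 mm/s = 0.4767 m/s. Distance L = v·t = 0.4767 m/s × 126.5 s = 60.30 m.
Convert: Hardness H = 3.198 GPa = 3.198e+09 Pa.
Convert: Pin diameter d = 1.725 mm = 0.001725 m. Contact area A = π·d²/4 = π·(0.001725 m)²/4 = 2.337e-06 m².
As SI base values: W = 104.4 N, H = 3.198e+09 Pa, K = 4.011e-07.
The Archard volume V = K·W·L/H = 4.011e-07 · 104.4 · 60.30 / 3.198e+09 = 7.896e-13 m³.
Average depth h = V/A = 7.896e-13 / 2.337e-06 = 3.379e-07 m.

value=3.379e-07 m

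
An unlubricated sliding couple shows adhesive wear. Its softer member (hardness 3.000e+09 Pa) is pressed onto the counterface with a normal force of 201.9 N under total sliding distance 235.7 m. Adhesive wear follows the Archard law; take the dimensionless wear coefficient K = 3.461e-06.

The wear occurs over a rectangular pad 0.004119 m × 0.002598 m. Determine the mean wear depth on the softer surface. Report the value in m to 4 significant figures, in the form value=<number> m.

The algebra keeps full precision; intermediates are printed rounded, and one last rounding: four significant figures.
Convert: Contact area A = 0.004119 m × 0.002598 m = 1.070e-05 m².
SI base units throughout: W = 201.9 N, H = 3.000e+09 Pa, K = 3.461e-06.
Volume removed: V = K·W·L/H = 3.461e-06 · 201.9 · 235.7 / 3.000e+09 = 5.490e-11 m³.
Mean wear depth h = V/A = 5.490e-11 / 1.070e-05 = 5.130e-06 m.

value=5.130e-06 m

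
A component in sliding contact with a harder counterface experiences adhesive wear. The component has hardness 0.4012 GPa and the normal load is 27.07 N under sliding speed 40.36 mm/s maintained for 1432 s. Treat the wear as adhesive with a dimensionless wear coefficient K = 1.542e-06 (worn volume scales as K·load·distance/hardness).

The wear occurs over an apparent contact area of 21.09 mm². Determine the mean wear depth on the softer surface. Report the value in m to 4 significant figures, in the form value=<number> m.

The intermediates are displayed rounded — all arithmetic maintains exact precision, and rounded just once, at 4 significant digits.
Convert: Sliding speed v = 40.36 mm/s = 0.04036 m/s. The distance L = v·t = 0.04036 m/s × 1432 s = 57.80 m.
Convert: Hardness H = 0.4012 GPa = 4.012e+08 Pa.
Convert: Contact area A = 21.09 mm² = 2.109e-05 m².
SI base units throughout: W = 27.07 N, H = 4.012e+08 Pa, K = 1.542e-06.
Wear volume V = K·W·L/H = 1.542e-06 · 27.07 · 57.80 / 4.012e+08 = 6.013e-12 m³.
Average depth h = V/A = 6.013e-12 / 2.109e-05 = 2.851e-07 m.

value=2.851e-07 m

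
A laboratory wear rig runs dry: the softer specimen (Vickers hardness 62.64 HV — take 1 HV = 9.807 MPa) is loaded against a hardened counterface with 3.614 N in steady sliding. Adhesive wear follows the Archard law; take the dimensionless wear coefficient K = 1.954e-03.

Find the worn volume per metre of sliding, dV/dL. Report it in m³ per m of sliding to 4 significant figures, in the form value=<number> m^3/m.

Shown intermediates are rounded, and all working math keeps exact precision; one final rounding: four significant figures.
Convert: Hardness H = 62.64 HV × 9.807 MPa/HV = 614.3 MPa = 6.143e+08 Pa.
SI base units throughout: W = 3.614 N, H = 6.143e+08 Pa, K = 1.954e-03.
Sliding wear rate dV/dL = K·W/H: 1.954e-03 · 3.614 / 6.143e+08 = 1.150e-11 m³/m.

value=1.150e-11 m^3/m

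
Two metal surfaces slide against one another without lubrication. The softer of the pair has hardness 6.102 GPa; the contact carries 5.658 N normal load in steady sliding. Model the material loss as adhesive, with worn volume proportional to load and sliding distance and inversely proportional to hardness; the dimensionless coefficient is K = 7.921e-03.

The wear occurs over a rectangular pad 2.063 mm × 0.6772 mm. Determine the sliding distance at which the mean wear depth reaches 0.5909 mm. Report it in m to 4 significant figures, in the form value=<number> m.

Each operation maintains full precision. Quoted intermediates are rounded; a lone final rounding to four significant digits.
Hardness H = 6.102 GPa = 6.102e+09 Pa.
Pad sides 2.063 mm × 0.6772 mm = 2.063e-03 m × 6.772e-04 m. Contact area A = 2.063e-03 m × 6.772e-04 m = 1.397e-06 m².
Depth limit h_lim = 0.5909 mm = 5.909e-04 m.
As SI base values: W = 5.658 N, H = 6.102e+09 Pa, K = 7.921e-03.
Permissible volume V_lim = h_lim·A = 5.909e-04 · 1.397e-06 = 8.255e-10 m³.
So the life L = V_lim·H/(K·W) = 8.255e-10 · 6.102e+09 / (7.921e-03 · 5.658) = 112.4 m.

value=112.4 m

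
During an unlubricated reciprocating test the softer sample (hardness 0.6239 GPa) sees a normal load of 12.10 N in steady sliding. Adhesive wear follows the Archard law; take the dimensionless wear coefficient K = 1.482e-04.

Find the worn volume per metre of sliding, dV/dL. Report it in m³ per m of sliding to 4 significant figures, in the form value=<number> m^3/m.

Intermediate values are shown rounded; all arithmetic keeps full float precision; rounded once at the end to 4 significant figures.
Convert: Hardness H = 0.6239 GPa = 6.239e+08 Pa.
In SI base units: W = 12.10 N, H = 6.239e+08 Pa, K = 1.482e-04.
Sliding wear rate dV/dL = K·W/H: 1.482e-04 · 12.10 / 6.239e+08 = 2.874e-12 m³/m.

value=2.874e-12 m^3/m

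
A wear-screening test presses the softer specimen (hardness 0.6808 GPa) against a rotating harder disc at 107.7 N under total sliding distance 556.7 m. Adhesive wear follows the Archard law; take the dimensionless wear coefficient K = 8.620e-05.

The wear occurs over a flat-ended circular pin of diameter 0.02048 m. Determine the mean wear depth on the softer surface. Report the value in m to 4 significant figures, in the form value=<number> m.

value=2.304e-05 m

The computation maintains exact precision — intermediate values are shown rounded. Rounded just once to four significant figures.
Convert: Hardness H = 0.6808 GPa = 6.808e+08 Pa.
Convert: Contact area A = π·d²/4 = π·(0.02048 m)²/4 = 3.294e-04 m².
Collected in SI base units: W = 107.7 N, H = 6.808e+08 Pa, K = 8.620e-05.
Apply Archard: V = K·W·L/H = 8.620e-05 · 107.7 · 556.7 / 6.808e+08 = 7.591e-09 m³.
Wear depth h = V/A = 7.591e-09 / 3.294e-04 = 2.304e-05 m.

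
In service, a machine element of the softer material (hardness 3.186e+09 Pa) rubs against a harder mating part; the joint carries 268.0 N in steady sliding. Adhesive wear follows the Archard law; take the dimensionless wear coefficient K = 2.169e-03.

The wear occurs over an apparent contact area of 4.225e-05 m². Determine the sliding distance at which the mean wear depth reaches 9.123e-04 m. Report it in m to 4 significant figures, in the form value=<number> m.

Intermediate values are printed rounded — each operation runs at full precision, and a single final rounding: four significant figures.
Restated in SI base units: W = 268.0 N, H = 3.186e+09 Pa, K = 2.169e-03.
Allowed volume V_lim = h_lim·A = 9.123e-04 · 4.225e-05 = 3.854e-08 m³.
Inverting, life L = V_lim·H/(K·W) = 3.854e-08 · 3.186e+09 / (2.169e-03 · 268.0) = 211.3 m.

value=211.3 m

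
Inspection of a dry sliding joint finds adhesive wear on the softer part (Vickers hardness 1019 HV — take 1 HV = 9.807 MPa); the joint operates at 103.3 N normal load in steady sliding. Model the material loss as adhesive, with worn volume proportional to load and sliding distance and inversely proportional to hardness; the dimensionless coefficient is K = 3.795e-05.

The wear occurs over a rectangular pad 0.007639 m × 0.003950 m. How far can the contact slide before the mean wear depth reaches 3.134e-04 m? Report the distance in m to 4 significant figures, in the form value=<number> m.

The intermediates are printed rounded, and every step maintains full precision. Rounded once at the end, at four significant figures.
Convert: Hardness H = 1019 HV × 9.807 MPa/HV = 9993 MPa = 9.993e+09 Pa.
Convert: Contact area A = 0.007639 m × 0.003950 m = 3.017e-05 m².
Expressed in SI base units: W = 103.3 N, H = 9.993e+09 Pa, K = 3.795e-05.
Permissible volume V_lim = h_lim·A = 3.134e-04 · 3.017e-05 = 9.457e-09 m³.
Thus life L = V_lim·H/(K·W) = 9.457e-09 · 9.993e+09 / (3.795e-05 · 103.3) = 2.411e+04 m.

value=2.411e+04 m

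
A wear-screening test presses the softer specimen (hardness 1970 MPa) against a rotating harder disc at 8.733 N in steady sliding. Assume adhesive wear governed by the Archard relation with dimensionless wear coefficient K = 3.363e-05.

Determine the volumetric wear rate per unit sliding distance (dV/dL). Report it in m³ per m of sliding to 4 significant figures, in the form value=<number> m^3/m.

value=1.491e-13 m^3/m

All working math keeps full precision; printed values are rounded — a single final rounding to four significant figures.
Convert: Hardness H = 1970 MPa = 1.970e+09 Pa.
Working in SI base units: W = 8.733 N, H = 1.970e+09 Pa, K = 3.363e-05.
Rate of wear dV/dL = K·W/H (no L dependence): 3.363e-05 · 8.733 / 1.970e+09 = 1.491e-13 m³/m.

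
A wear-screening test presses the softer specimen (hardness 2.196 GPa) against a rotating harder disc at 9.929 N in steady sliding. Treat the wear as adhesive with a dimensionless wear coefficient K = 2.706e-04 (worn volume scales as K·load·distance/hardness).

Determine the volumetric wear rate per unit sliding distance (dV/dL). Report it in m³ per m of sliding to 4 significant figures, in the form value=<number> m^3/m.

Each operation maintains full precision. Intermediate values are shown rounded. Rounded just once: 4 significant figures.
Convert: Hardness H = 2.196 GPa = 2.196e+09 Pa.
Working in SI base units: W = 9.929 N, H = 2.196e+09 Pa, K = 2.706e-04.
Volumetric rate dV/dL = K·W/H: 2.706e-04 · 9.929 / 2.196e+09 = 1.223e-12 m³/m.

value=1.223e-12 m^3/m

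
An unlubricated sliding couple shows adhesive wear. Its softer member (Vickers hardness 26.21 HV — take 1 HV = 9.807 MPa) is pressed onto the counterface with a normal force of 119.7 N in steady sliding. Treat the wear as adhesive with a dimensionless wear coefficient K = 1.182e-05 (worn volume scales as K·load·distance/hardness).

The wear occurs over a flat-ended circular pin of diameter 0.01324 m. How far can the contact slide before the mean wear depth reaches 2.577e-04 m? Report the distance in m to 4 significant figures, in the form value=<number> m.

The intermediates are displayed rounded. All arithmetic keeps full precision — a single final rounding: 4 significant digits.
Convert: Hardness H = 26.21 HV × 9.807 MPa/HV = 257.0 MPa = 2.570e+08 Pa.
Convert: Contact area A = π·d²/4 = π·(0.01324 m)²/4 = 1.377e-04 m².
Restated in SI base units: W = 119.7 N, H = 2.570e+08 Pa, K = 1.182e-05.
At the depth limit, V_lim = h_lim·A = 2.577e-04 · 1.377e-04 = 3.548e-08 m³.
So the life L = V_lim·H/(K·W) = 3.548e-08 · 2.570e+08 / (1.182e-05 · 119.7) = 6446 m.

value=6446 m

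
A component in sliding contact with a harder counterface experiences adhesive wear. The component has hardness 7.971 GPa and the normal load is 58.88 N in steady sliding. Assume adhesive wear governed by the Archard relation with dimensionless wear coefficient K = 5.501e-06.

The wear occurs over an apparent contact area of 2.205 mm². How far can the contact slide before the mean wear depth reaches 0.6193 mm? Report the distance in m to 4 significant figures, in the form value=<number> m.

value=3.361e+04 m

Intermediate values are displayed rounded. All arithmetic runs at full float precision. Rounded once at the end to 4 significant digits.
Hardness H = 7.971 GPa = 7.971e+09 Pa.
Contact area A = 2.205 mm² = 2.205e-06 m².
Depth limit h_lim = 0.6193 mm = 6.193e-04 m.
SI base units throughout: W = 58.88 N, H = 7.971e+09 Pa, K = 5.501e-06.
At the depth limit, V_lim = h_lim·A = 6.193e-04 · 2.205e-06 = 1.366e-09 m³.
So the life L = V_lim·H/(K·W) = 1.366e-09 · 7.971e+09 / (5.501e-06 · 58.88) = 3.361e+04 m.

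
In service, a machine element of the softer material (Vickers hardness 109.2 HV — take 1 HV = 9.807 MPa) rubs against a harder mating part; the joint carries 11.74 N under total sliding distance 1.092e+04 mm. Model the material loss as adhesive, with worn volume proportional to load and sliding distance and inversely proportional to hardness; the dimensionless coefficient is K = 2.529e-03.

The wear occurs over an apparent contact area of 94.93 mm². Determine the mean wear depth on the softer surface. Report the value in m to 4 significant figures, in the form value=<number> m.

value=3.189e-06 m

Each operation maintains exact precision. Intermediate values are shown rounded, and a lone final rounding: 4 significant figures.
The distance L = 1.092e+04 mm = 10.92 m.
Hardness H = 109.2 HV × 9.807 MPa/HV = 1071 MPa = 1.071e+09 Pa.
Contact area A = 94.93 mm² = 9.493e-05 m².
SI base units throughout: W = 11.74 N, H = 1.071e+09 Pa, K = 2.529e-03.
By Archard's law, V = K·W·L/H = 2.529e-03 · 11.74 · 10.92 / 1.071e+09 = 3.027e-10 m³.
Depth h = V/A = 3.027e-10 / 9.493e-05 = 3.189e-06 m.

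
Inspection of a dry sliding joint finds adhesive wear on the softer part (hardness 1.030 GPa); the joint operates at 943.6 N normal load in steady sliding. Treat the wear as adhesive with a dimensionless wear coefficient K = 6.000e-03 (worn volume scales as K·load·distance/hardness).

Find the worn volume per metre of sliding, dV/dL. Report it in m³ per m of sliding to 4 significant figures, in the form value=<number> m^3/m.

The algebra keeps full float precision; the intermediates are displayed rounded. Rounded once at the end to 4 significant digits.
Hardness H = 1.030 GPa = 1.030e+09 Pa.
Collected in SI base units: W = 943.6 N, H = 1.030e+09 Pa, K = 6.000e-03.
Wear rate dV/dL = K·W/H (no L dependence): 6.000e-03 · 943.6 / 1.030e+09 = 5.497e-09 m³/m.

value=5.497e-09 m^3/m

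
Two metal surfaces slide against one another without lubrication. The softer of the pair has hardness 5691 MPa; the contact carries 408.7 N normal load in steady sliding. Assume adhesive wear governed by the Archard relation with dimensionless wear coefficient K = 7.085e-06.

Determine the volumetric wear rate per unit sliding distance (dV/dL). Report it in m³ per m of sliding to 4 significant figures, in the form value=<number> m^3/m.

value=5.088e-13 m^3/m

The computation maintains full precision — the intermediates are shown rounded; one final rounding: 4 significant digits.
Convert: Hardness H = 5691 MPa = 5.691e+09 Pa.
As SI base values: W = 408.7 N, H = 5.691e+09 Pa, K = 7.085e-06.
Rate of wear dV/dL = K·W/H, so: 7.085e-06 · 408.7 / 5.691e+09 = 5.088e-13 m³/m.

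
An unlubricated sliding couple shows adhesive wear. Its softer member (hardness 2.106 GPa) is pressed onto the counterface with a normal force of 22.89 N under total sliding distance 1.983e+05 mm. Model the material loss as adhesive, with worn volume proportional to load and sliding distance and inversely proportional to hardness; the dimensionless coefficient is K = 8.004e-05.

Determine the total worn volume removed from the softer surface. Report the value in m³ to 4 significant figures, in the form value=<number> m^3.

Printed values are rounded; each operation maintains full float precision — rounded once at the end, at four significant figures.
Convert: The distance L = 1.983e+05 mm = 198.3 m.
Convert: Hardness H = 2.106 GPa = 2.106e+09 Pa.
Expressed in SI base units: W = 22.89 N, H = 2.106e+09 Pa, K = 8.004e-05.
Wear volume V = K·W·L/H = 8.004e-05 · 22.89 · 198.3 / 2.106e+09 = 1.725e-10 m³.

value=1.725e-10 m^3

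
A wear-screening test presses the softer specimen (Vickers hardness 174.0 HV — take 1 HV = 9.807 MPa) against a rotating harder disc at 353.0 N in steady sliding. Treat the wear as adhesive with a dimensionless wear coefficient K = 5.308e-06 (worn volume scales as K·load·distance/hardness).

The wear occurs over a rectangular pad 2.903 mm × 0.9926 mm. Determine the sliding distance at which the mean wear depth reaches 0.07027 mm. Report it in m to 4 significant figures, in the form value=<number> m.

Each operation carries full precision, and displayed values are rounded, and rounded just once to 4 significant digits.
Hardness H = 174.0 HV × 9.807 MPa/HV = 1706 MPa = 1.706e+09 Pa.
Pad sides 2.903 mm × 0.9926 mm = 2.903e-03 m × 9.926e-04 m. Contact area A = 2.903e-03 m × 9.926e-04 m = 2.882e-06 m².
Depth limit h_lim = 0.07027 mm = 7.027e-05 m.
In SI base units: W = 353.0 N, H = 1.706e+09 Pa, K = 5.308e-06.
Permissible volume V_lim = h_lim·A = 7.027e-05 · 2.882e-06 = 2.025e-10 m³.
So the life L = V_lim·H/(K·W) = 2.025e-10 · 1.706e+09 / (5.308e-06 · 353.0) = 184.4 m.

value=184.4 m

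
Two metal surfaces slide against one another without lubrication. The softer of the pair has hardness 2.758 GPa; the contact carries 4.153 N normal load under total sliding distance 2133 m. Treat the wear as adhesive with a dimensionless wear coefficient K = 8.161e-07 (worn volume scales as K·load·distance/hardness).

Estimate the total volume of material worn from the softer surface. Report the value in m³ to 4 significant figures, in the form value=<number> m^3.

The algebra holds full float precision, and intermediate values appear rounded — one last rounding, at four significant digits.
Convert: Hardness H = 2.758 GPa = 2.758e+09 Pa.
SI base units throughout: W = 4.153 N, H = 2.758e+09 Pa, K = 8.161e-07.
By Archard's law, V = K·W·L/H = 8.161e-07 · 4.153 · 2133 / 2.758e+09 = 2.621e-12 m³.

value=2.621e-12 m^3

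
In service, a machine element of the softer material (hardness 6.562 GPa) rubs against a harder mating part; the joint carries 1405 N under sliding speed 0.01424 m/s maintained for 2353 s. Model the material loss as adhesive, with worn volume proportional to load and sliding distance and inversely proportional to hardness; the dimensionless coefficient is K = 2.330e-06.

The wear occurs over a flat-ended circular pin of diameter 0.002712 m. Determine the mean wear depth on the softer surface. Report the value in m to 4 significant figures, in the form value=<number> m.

value=2.894e-06 m

Displayed values are rounded. The computation holds exact precision — one final rounding to 4 significant figures.
Convert: The distance L = v·t = 0.01424 m/s × 2353 s = 33.51 m.
Convert: Hardness H = 6.562 GPa = 6.562e+09 Pa.
Convert: Contact area A = π·d²/4 = π·(0.002712 m)²/4 = 5.777e-06 m².
SI base units throughout: W = 1405 N, H = 6.562e+09 Pa, K = 2.330e-06.
Wear volume V = K·W·L/H = 2.330e-06 · 1405 · 33.51 / 6.562e+09 = 1.672e-11 m³.
Mean depth h = V/A = 1.672e-11 / 5.777e-06 = 2.894e-06 m.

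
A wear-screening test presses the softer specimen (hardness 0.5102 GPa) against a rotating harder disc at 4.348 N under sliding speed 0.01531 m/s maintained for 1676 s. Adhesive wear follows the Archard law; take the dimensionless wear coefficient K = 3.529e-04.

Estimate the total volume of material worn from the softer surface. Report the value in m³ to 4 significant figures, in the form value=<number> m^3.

The intermediates appear rounded. Every step keeps full precision; one final rounding, at four significant figures.
Convert: Path length L = v·t = 0.01531 m/s × 1676 s = 25.66 m.
Convert: Hardness H = 0.5102 GPa = 5.102e+08 Pa.
Expressed in SI base units: W = 4.348 N, H = 5.102e+08 Pa, K = 3.529e-04.
Wear volume V = K·W·L/H = 3.529e-04 · 4.348 · 25.66 / 5.102e+08 = 7.717e-11 m³.

value=7.717e-11 m^3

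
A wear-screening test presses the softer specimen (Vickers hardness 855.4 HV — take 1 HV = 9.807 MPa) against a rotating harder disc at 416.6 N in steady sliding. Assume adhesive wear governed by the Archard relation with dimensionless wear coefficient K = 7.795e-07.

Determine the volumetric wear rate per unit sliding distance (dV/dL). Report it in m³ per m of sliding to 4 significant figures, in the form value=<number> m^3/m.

The computation runs at full precision. Shown intermediates are rounded; a single final rounding, at 4 significant figures.
Hardness H = 855.4 HV × 9.807 MPa/HV = 8389 MPa = 8.389e+09 Pa.
In SI base units, W = 416.6 N, H = 8.389e+09 Pa, K = 7.795e-07.
Sliding wear rate dV/dL = K·W/H — distance-free: 7.795e-07 · 416.6 / 8.389e+09 = 3.871e-14 m³/m.

value=3.871e-14 m^3/m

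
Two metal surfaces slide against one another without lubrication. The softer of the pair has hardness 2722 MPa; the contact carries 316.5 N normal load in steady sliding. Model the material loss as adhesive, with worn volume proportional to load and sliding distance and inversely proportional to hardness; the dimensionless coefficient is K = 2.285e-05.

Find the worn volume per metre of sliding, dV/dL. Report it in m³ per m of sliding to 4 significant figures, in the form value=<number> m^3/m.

value=2.657e-12 m^3/m

Intermediate values are displayed rounded; the algebra maintains full precision; a lone final rounding, at 4 significant digits.
Hardness H = 2722 MPa = 2.722e+09 Pa.
Collected in SI base units: W = 316.5 N, H = 2.722e+09 Pa, K = 2.285e-05.
Wear rate dV/dL = K·W/H: 2.285e-05 · 316.5 / 2.722e+09 = 2.657e-12 m³/m.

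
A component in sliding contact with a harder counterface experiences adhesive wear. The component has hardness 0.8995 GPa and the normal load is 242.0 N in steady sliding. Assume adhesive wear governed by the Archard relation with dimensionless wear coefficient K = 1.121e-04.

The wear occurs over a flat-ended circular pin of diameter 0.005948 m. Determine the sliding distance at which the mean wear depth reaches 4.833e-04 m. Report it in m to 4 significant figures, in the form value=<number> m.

value=445.3 m

All arithmetic keeps exact precision. Printed values are rounded, and rounded just once, at four significant digits.
Convert: Hardness H = 0.8995 GPa = 8.995e+08 Pa.
Convert: Contact area A = π·d²/4 = π·(0.005948 m)²/4 = 2.779e-05 m².
As SI base values: W = 242.0 N, H = 8.995e+08 Pa, K = 1.121e-04.
Volume at the limit: V_lim = h_lim·A = 4.833e-04 · 2.779e-05 = 1.343e-08 m³.
So the life L = V_lim·H/(K·W) = 1.343e-08 · 8.995e+08 / (1.121e-04 · 242.0) = 445.3 m.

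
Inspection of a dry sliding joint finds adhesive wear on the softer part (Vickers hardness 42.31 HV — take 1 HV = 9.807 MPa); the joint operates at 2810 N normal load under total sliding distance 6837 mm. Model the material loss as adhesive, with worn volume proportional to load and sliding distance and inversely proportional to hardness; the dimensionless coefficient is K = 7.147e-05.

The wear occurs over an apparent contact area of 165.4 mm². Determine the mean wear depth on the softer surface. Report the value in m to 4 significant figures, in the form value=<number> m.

value=2.001e-05 m

The algebra holds exact precision. Quoted intermediates are rounded — a lone final rounding to 4 significant figures.
Convert: Total distance L = 6837 mm = 6.837 m.
Convert: Hardness H = 42.31 HV × 9.807 MPa/HV = 414.9 MPa = 4.149e+08 Pa.
Convert: Contact area A = 165.4 mm² = 1.654e-04 m².
In SI base units, W = 2810 N, H = 4.149e+08 Pa, K = 7.147e-05.
Archard relation: V = K·W·L/H = 7.147e-05 · 2810 · 6.837 / 4.149e+08 = 3.309e-09 m³.
Average depth h = V/A = 3.309e-09 / 1.654e-04 = 2.001e-05 m.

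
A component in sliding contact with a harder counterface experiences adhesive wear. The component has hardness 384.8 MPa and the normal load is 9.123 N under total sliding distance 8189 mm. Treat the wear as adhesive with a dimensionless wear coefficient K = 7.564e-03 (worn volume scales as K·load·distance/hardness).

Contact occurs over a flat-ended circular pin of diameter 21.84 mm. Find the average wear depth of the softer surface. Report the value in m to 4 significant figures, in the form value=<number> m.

value=3.920e-06 m

All arithmetic carries full precision, and intermediates are printed rounded; a single final rounding: 4 significant digits.
The distance L = 8189 mm = 8.189 m.
Hardness H = 384.8 MPa = 3.848e+08 Pa.
Pin diameter d = 21.84 mm = 0.02184 m. Contact area A = π·d²/4 = π·(0.02184 m)²/4 = 3.746e-04 m².
SI base units throughout: W = 9.123 N, H = 3.848e+08 Pa, K = 7.564e-03.
Wear volume V = K·W·L/H = 7.564e-03 · 9.123 · 8.189 / 3.848e+08 = 1.469e-09 m³.
Wear depth h = V/A = 1.469e-09 / 3.746e-04 = 3.920e-06 m.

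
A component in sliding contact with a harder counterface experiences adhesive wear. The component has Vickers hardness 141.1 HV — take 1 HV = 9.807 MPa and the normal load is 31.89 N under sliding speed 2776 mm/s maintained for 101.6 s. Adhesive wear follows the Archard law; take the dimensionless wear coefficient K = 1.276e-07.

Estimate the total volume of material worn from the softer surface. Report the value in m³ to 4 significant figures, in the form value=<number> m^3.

All arithmetic keeps full float precision. Intermediate values are printed rounded, and rounded once at the end to four significant digits.
Sliding speed v = 2776 mm/s = 2.776 m/s. Distance L = v·t = 2.776 m/s × 101.6 s = 282.0 m.
Hardness H = 141.1 HV × 9.807 MPa/HV = 1384 MPa = 1.384e+09 Pa.
Restated in SI base units: W = 31.89 N, H = 1.384e+09 Pa, K = 1.276e-07.
Worn volume V = K·W·L/H = 1.276e-07 · 31.89 · 282.0 / 1.384e+09 = 8.294e-13 m³.

value=8.294e-13 m^3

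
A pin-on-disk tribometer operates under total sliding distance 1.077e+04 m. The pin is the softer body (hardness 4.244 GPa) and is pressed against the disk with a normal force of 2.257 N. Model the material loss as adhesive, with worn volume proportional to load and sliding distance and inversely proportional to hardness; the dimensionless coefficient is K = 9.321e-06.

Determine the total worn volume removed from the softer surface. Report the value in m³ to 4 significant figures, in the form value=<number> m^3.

The intermediates are displayed rounded, and the algebra keeps full precision. Rounded just once: 4 significant figures.
Convert: Hardness H = 4.244 GPa = 4.244e+09 Pa.
SI base units throughout: W = 2.257 N, H = 4.244e+09 Pa, K = 9.321e-06.
Archard relation: V = K·W·L/H = 9.321e-06 · 2.257 · 1.077e+04 / 4.244e+09 = 5.339e-11 m³.

value=5.339e-11 m^3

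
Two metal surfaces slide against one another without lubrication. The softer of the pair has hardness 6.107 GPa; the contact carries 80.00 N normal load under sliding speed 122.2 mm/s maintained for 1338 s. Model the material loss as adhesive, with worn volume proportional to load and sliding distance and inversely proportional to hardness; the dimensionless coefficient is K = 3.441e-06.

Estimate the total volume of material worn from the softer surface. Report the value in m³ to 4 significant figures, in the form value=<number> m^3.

value=7.370e-12 m^3

Every step maintains full float precision. Intermediates appear rounded, and a single final rounding to four significant figures.
Convert: Sliding speed v = 122.2 mm/s = 0.1222 m/s. Sliding distance L = v·t = 0.1222 m/s × 1338 s = 163.5 m.
Convert: Hardness H = 6.107 GPa = 6.107e+09 Pa.
In SI base units, W = 80.00 N, H = 6.107e+09 Pa, K = 3.441e-06.
The Archard volume V = K·W·L/H = 3.441e-06 · 80.00 · 163.5 / 6.107e+09 = 7.370e-12 m³.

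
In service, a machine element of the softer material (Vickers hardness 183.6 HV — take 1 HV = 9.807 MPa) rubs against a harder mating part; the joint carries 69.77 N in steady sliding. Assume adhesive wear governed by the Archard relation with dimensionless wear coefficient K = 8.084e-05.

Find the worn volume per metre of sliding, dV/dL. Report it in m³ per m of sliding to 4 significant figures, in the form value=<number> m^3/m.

value=3.132e-12 m^3/m

The computation carries full float precision — shown intermediates are rounded, and rounded just once: 4 significant figures.
Convert: Hardness H = 183.6 HV × 9.807 MPa/HV = 1801 MPa = 1.801e+09 Pa.
In SI base units, W = 69.77 N, H = 1.801e+09 Pa, K = 8.084e-05.
Wear rate dV/dL = K·W/H, so: 8.084e-05 · 69.77 / 1.801e+09 = 3.132e-12 m³/m.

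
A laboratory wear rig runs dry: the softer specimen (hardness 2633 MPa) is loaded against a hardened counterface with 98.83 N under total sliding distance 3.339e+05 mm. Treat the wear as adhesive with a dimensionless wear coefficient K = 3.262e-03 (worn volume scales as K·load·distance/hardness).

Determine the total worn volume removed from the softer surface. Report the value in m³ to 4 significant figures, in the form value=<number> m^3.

All arithmetic carries full float precision — intermediates are shown rounded — a single final rounding to 4 significant figures.
Distance covered L = 3.339e+05 mm = 333.9 m.
Hardness H = 2633 MPa = 2.633e+09 Pa.
Collected in SI base units: W = 98.83 N, H = 2.633e+09 Pa, K = 3.262e-03.
Volume removed: V = K·W·L/H = 3.262e-03 · 98.83 · 333.9 / 2.633e+09 = 4.088e-08 m³.

value=4.088e-08 m^3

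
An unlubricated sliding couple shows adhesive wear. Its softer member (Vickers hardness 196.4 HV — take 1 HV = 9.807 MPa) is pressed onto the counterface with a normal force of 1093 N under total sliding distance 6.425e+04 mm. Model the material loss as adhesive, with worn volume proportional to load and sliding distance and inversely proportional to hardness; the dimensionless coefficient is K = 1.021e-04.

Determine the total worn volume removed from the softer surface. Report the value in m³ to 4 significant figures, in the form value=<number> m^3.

All arithmetic holds full float precision. Shown intermediates are rounded — one final rounding, at 4 significant figures.
Distance covered L = 6.425e+04 mm = 64.25 m.
Hardness H = 196.4 HV × 9.807 MPa/HV = 1926 MPa = 1.926e+09 Pa.
As SI base values: W = 1093 N, H = 1.926e+09 Pa, K = 1.021e-04.
Worn volume V = K·W·L/H = 1.021e-04 · 1093 · 64.25 / 1.926e+09 = 3.723e-09 m³.

value=3.723e-09 m^3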